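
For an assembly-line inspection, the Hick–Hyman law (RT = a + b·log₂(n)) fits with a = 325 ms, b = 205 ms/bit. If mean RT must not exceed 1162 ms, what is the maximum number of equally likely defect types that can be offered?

16

Information budget: (1162 − 325)/205 = 4.0829 bits, so n ≤ 2^4.0829 = 16.947 → at most 16.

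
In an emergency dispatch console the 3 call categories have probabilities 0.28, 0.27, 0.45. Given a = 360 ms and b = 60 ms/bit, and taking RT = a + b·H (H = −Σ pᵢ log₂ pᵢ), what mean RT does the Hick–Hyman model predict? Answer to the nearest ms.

453 ms

H = 0.28·log₂(1/0.28) + 0.27·log₂(1/0.27) + 0.45·log₂(1/0.45) = 1.5426 bits.
RT = 360 + 60 × 1.5426 = 452.56 ms.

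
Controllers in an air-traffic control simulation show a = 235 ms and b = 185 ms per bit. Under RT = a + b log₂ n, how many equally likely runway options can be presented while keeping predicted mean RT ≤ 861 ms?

10

Set 235 + 185·log₂ n ≤ 861 → log₂ n ≤ (861 − 235)/185 = 3.3838.
So n ≤ 2^3.3838 = 10.438; the largest integer n is 10.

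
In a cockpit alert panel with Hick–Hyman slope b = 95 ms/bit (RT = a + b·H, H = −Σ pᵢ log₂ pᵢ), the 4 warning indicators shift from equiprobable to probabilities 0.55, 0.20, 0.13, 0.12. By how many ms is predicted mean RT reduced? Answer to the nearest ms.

30 ms

Equiprobable entropy H₀ = log₂ 4 = 2.0000 bits.
Skewed entropy H = −Σ pᵢ log₂ pᵢ = 1.6885 bits.
ΔRT = b·(H₀ − H) = 95 × 0.3115 = 29.60 ms.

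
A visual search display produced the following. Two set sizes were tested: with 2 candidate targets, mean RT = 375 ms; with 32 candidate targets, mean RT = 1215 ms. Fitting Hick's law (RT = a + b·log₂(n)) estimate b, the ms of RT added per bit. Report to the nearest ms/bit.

Slope: b = (1215 − 375) / (log₂ 32 − log₂ 2) = 840/4.0000 = 210 ms/bit.

210 ms/bit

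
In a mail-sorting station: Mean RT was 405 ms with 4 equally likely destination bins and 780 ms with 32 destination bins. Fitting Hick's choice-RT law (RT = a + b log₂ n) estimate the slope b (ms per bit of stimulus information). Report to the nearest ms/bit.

b = (RT₂ − RT₁)/(log₂ n₂ − log₂ n₁) = (780 − 405)/(5 − 2) = 125 ms/bit.

125 ms/bit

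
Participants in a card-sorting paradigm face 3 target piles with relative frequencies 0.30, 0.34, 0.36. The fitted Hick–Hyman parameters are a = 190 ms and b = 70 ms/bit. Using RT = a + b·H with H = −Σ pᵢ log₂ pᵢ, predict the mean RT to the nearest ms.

Entropy contributions −pᵢ log₂ pᵢ: 0.5211, 0.5292, 0.5306; sum H = 1.5809 bits.
RT = a + bH = 190 + 70·1.5809 = 300.66 ms.

301 ms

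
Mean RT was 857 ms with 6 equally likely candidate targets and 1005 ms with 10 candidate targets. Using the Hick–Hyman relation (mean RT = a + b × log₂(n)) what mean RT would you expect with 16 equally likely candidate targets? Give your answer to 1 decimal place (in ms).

RT is linear in log₂ n, so two points fix the line:
  b = (1005 − 857) / (log₂ 10 − log₂ 6) = 148 / (3.3219 − 2.5850) = 200.823 ms/bit
  a = 857 − 200.823 × 2.5850 = 337.879 ms
Then RT(16) = 337.879 + 200.823 × log₂ 16 = 337.879 + 200.823 × 4 ≈ 1141.173 ms.

1141.2 ms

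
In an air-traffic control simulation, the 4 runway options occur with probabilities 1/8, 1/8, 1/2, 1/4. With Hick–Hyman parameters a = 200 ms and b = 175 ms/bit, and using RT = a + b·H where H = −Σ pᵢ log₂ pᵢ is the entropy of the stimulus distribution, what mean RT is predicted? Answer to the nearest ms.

Each term −pᵢ log₂ pᵢ: 0.125·3 + 0.125·3 + 0.5·1 + 0.25·2; summed, H = 1.750 bits.
Mean RT = a + bH = 200 + 175·1.750 = 506.25 ms.

506 ms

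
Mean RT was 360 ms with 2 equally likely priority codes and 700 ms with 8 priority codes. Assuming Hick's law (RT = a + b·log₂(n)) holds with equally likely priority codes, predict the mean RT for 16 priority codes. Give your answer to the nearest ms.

RT is linear in log₂ n, so two points fix the line:
  b = (700 − 360) / (log₂ 8 − log₂ 2) = 340 / (3 − 1) = 170 ms/bit
  a = 360 − 170 × 1 = 190 ms
Then RT(16) = 190 + 170 × log₂ 16 = 190 + 170 × 4 ≈ 870.000 ms.

870 ms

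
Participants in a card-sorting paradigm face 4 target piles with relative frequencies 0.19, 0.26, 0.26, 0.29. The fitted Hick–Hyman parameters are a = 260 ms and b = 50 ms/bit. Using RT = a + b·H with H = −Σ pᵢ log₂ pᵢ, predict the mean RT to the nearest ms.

359 ms

Entropy contributions −pᵢ log₂ pᵢ: 0.4552, 0.5053, 0.5053, 0.5179; sum H = 1.9837 bits.
RT = a + bH = 260 + 50·1.9837 = 359.19 ms.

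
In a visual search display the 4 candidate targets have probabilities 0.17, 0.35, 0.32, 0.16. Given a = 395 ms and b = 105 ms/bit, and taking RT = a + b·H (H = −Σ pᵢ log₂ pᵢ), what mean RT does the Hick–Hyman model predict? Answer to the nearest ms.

596 ms

Entropy contributions −pᵢ log₂ pᵢ: 0.4346, 0.5301, 0.5260, 0.4230; sum H = 1.9137 bits.
RT = a + bH = 395 + 105·1.9137 = 595.94 ms.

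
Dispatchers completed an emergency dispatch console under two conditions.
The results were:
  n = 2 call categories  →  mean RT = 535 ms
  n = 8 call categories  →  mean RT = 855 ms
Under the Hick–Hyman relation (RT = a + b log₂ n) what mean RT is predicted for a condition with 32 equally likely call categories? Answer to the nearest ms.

1175 ms

Solve the two-equation system in a and b:
  b = (855 − 535) / (log₂ 8 − log₂ 2) = 320 / (3 − 1) = 160 ms/bit
  a = 535 − 160 × 1 = 375 ms
Then RT(32) = 375 + 160 × log₂ 32 = 375 + 160 × 5 ≈ 1175.000 ms.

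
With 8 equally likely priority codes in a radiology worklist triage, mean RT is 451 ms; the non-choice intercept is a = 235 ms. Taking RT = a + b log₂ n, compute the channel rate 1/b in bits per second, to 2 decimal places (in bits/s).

b = (451 − 235)/log₂ 8 = 216/3 = 72.000 ms per bit = 0.07200 s/bit; the reciprocal is 13.889 bits/s.

13.89 bits/s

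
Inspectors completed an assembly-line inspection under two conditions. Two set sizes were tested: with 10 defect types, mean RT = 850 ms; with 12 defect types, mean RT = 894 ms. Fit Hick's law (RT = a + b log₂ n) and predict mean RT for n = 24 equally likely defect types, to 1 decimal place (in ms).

1061.3 ms

With log₂ n on the abscissa the relation is linear; from the two conditions:
  b = (894 − 850) / (log₂ 12 − log₂ 10) = 44 / (3.5850 − 3.3219) = 167.278 ms/bit
  a = 850 − 167.278 × 3.3219 = 294.313 ms
Then RT(24) = 294.313 + 167.278 × log₂ 24 = 294.313 + 167.278 × 4.5850 ≈ 1061.278 ms.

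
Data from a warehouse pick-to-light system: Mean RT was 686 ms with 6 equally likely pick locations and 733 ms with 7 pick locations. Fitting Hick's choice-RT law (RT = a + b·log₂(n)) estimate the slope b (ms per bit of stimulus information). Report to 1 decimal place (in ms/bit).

The slope on a log₂ axis is (733 − 686) / (2.8074 − 2.5850) = 211.338 ms/bit.

211.3 ms/bit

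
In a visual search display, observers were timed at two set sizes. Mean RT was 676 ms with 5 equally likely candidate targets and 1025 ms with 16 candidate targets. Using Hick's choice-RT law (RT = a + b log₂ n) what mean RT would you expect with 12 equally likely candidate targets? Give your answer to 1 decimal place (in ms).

938.7 ms

With log₂ n on the abscissa the relation is linear; from the two conditions:
  b = (1025 − 676) / (log₂ 16 − log₂ 5) = 349 / (4 − 2.3219) = 207.977 ms/bit
  a = 676 − 207.977 × 2.3219 = 193.093 ms
Then RT(12) = 193.093 + 207.977 × log₂ 12 = 193.093 + 207.977 × 3.5850 ≈ 938.682 ms.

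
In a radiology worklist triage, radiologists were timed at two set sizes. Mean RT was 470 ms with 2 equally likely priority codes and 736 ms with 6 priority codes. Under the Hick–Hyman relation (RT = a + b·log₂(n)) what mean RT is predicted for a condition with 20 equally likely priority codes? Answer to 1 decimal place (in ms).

Solve the two-equation system in a and b:
  b = (736 − 470) / (log₂ 6 − log₂ 2) = 266 / (2.5850 − 1) = 167.827 ms/bit
  a = 470 − 167.827 × 1 = 302.173 ms
Then RT(20) = 302.173 + 167.827 × log₂ 20 = 302.173 + 167.827 × 4.3219 ≈ 1027.510 ms.

1027.5 ms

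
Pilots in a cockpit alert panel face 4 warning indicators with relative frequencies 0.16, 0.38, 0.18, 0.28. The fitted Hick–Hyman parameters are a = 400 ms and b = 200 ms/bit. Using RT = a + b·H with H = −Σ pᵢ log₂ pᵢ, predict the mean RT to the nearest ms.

H = 0.16·log₂(1/0.16) + 0.38·log₂(1/0.38) + 0.18·log₂(1/0.18) + 0.28·log₂(1/0.28) = 1.9130 bits.
RT = 400 + 200 × 1.9130 = 782.60 ms.

783 ms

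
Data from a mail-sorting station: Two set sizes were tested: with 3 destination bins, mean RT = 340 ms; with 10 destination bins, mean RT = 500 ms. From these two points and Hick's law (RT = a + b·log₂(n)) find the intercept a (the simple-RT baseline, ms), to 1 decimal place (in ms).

Slope: b = (500 − 340) / (log₂ 10 − log₂ 3) = 160/1.7370 = 92.115 ms/bit.
Intercept: a = 340 − 92.115·log₂(3) = 194.002 ms.

194.0 ms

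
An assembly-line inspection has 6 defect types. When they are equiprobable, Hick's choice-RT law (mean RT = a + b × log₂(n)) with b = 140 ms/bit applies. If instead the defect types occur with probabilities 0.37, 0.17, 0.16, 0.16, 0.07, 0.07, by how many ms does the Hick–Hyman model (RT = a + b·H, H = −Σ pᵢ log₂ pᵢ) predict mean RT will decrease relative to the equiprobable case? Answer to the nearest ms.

The RT saving is b·ΔH. Equiprobable H₀ = log₂(6) = 2.5850 bits; with the given probabilities H = 2.3485 bits.
b·(H₀ − H) = 140 × (2.5850 − 2.3485) = 33.11 ms.

33 ms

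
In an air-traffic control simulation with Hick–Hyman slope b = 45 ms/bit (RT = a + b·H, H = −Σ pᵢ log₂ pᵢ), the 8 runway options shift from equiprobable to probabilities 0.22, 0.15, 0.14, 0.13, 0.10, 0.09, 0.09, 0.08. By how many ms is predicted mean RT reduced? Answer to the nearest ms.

The RT saving is b·ΔH. Equiprobable H₀ = log₂(8) = 3.0000 bits; with the given probabilities H = 2.9199 bits.
b·(H₀ − H) = 45 × (3.0000 − 2.9199) = 3.61 ms.

4 ms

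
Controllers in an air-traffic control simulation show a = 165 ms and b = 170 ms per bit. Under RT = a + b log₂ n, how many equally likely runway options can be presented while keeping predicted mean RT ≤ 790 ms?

12

Information budget: (790 − 165)/170 = 3.6765 bits, so n ≤ 2^3.6765 = 12.786 → at most 12.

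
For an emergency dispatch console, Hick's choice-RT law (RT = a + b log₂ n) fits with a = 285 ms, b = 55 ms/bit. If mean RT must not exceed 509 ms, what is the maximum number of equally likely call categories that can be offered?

16

55·log₂ n ≤ 509 − 285 = 224, giving log₂ n ≤ 4.0727 and n ≤ 16.827. The largest whole number is 16.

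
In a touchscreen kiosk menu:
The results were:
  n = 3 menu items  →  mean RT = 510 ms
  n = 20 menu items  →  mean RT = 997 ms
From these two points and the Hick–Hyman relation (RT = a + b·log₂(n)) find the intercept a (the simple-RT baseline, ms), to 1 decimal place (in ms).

Slope: b = (997 − 510) / (log₂ 20 − log₂ 3) = 487/2.7370 = 177.934 ms/bit.
Intercept: a = 510 − 177.934·log₂(3) = 227.981 ms.

228.0 ms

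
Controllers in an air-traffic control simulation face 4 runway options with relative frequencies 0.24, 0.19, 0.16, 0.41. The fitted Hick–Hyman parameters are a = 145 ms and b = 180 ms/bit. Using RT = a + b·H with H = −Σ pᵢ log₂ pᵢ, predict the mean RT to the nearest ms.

487 ms

Entropy contributions −pᵢ log₂ pᵢ: 0.4941, 0.4552, 0.4230, 0.5274; sum H = 1.8998 bits.
RT = a + bH = 145 + 180·1.8998 = 486.96 ms.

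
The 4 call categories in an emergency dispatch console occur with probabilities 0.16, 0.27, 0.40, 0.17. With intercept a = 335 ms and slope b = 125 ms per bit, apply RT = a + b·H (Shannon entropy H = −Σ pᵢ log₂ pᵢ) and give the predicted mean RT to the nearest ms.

Entropy contributions −pᵢ log₂ pᵢ: 0.4230, 0.5100, 0.5288, 0.4346; sum H = 1.8964 bits.
RT = a + bH = 335 + 125·1.8964 = 572.05 ms.

572 ms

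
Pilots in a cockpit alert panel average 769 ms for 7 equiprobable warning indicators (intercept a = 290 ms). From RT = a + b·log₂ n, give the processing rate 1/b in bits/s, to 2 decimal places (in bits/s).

5.86 bits/s

b = (769 − 290)/log₂ 7 = 479/2.8074 = 170.623 ms per bit = 0.17062 s/bit; the reciprocal is 5.861 bits/s.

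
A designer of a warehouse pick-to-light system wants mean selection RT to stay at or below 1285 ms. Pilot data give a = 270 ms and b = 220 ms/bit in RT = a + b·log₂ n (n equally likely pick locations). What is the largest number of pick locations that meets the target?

24

Set 270 + 220·log₂ n ≤ 1285 → log₂ n ≤ (1285 − 270)/220 = 4.6136.
So n ≤ 2^4.6136 = 24.482; the largest integer n is 24.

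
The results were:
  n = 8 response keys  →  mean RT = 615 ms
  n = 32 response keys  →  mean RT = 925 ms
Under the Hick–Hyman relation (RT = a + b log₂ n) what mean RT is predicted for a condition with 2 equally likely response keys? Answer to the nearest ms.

RT is linear in log₂ n, so two points fix the line:
  b = (925 − 615) / (log₂ 32 − log₂ 8) = 310 / (5 − 3) = 155 ms/bit
  a = 615 − 155 × 3 = 150 ms
Then RT(2) = 150 + 155 × log₂ 2 = 150 + 155 × 1 ≈ 305.000 ms.

305 ms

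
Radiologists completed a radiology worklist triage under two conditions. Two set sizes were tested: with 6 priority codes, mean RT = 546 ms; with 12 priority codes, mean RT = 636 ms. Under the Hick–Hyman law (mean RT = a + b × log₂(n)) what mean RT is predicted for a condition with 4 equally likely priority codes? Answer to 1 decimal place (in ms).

Solve the two-equation system in a and b:
  b = (636 − 546) / (log₂ 12 − log₂ 6) = 90 / (3.5850 − 2.5850) = 90.000 ms/bit
  a = 546 − 90.000 × 2.5850 = 313.353 ms
Then RT(4) = 313.353 + 90.000 × log₂ 4 = 313.353 + 90.000 × 2 ≈ 493.353 ms.

493.4 ms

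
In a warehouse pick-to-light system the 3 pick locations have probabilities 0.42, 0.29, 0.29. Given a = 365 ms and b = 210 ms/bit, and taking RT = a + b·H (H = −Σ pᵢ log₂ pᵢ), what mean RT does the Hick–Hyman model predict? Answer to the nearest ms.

693 ms

H = 0.42·log₂(1/0.42) + 0.29·log₂(1/0.29) + 0.29·log₂(1/0.29) = 1.5615 bits.
RT = 365 + 210 × 1.5615 = 692.91 ms.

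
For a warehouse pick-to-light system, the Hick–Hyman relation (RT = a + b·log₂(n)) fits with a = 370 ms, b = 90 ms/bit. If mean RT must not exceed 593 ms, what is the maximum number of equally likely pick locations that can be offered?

90·log₂ n ≤ 593 − 370 = 223, giving log₂ n ≤ 2.4778 and n ≤ 5.570. The largest whole number is 5.

5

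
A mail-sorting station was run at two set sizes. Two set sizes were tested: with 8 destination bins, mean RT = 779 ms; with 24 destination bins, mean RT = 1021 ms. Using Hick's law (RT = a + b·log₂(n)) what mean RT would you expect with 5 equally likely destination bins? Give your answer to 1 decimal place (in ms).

Solve the two-equation system in a and b:
  b = (1021 − 779) / (log₂ 24 − log₂ 8) = 242 / (4.5850 − 3) = 152.685 ms/bit
  a = 779 − 152.685 × 3 = 320.945 ms
Then RT(5) = 320.945 + 152.685 × log₂ 5 = 320.945 + 152.685 × 2.3219 ≈ 675.469 ms.

675.5 ms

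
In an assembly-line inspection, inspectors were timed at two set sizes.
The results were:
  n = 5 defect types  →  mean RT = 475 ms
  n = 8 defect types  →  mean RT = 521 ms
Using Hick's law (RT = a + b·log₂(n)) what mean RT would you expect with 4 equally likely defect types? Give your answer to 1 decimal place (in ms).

RT is linear in log₂ n, so two points fix the line:
  b = (521 − 475) / (log₂ 8 − log₂ 5) = 46 / (3 − 2.3219) = 67.839 ms/bit
  a = 475 − 67.839 × 2.3219 = 317.482 ms
Then RT(4) = 317.482 + 67.839 × log₂ 4 = 317.482 + 67.839 × 2 ≈ 453.161 ms.

453.2 ms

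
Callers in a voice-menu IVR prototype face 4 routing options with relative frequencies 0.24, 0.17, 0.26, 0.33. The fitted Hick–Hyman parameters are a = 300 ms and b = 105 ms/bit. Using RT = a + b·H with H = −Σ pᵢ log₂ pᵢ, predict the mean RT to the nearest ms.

506 ms

Entropy contributions −pᵢ log₂ pᵢ: 0.4941, 0.4346, 0.5053, 0.5278; sum H = 1.9618 bits.
RT = a + bH = 300 + 105·1.9618 = 505.99 ms.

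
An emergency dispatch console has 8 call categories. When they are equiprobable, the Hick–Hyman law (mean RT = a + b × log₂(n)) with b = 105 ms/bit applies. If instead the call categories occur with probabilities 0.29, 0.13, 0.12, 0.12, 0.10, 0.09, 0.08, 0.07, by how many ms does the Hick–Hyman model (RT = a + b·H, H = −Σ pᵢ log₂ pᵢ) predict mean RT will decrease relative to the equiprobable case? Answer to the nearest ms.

Equiprobable entropy H₀ = log₂ 8 = 3.0000 bits.
Skewed entropy H = −Σ pᵢ log₂ pᵢ = 2.8396 bits.
ΔRT = b·(H₀ − H) = 105 × 0.1604 = 16.84 ms.

17 ms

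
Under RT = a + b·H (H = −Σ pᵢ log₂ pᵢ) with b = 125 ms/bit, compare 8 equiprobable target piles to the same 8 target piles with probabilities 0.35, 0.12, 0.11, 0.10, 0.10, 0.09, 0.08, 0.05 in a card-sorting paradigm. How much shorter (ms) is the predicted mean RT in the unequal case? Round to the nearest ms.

Equiprobable entropy H₀ = log₂ 8 = 3.0000 bits.
Skewed entropy H = −Σ pᵢ log₂ pᵢ = 2.7321 bits.
ΔRT = b·(H₀ − H) = 125 × 0.2679 = 33.49 ms.

33 ms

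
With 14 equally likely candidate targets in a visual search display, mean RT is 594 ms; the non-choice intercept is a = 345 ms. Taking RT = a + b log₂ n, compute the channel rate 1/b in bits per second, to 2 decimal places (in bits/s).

15.29 bits/s

b = (594 − 345)/log₂ 14 = 249/3.8074 = 65.400 ms per bit = 0.06540 s/bit; the reciprocal is 15.291 bits/s.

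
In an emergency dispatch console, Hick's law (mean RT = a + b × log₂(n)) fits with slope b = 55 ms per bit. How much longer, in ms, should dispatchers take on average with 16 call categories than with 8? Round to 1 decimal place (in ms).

ΔRT = (a + b log₂ n₂) − (a + b log₂ n₁) = b·(log₂ n₂ − log₂ n₁).
log₂(16) − log₂(8) = log₂(16/8) = log₂(2) = 1.
ΔRT = 55 × 1.0000 = 55.000 ms.

55.0 ms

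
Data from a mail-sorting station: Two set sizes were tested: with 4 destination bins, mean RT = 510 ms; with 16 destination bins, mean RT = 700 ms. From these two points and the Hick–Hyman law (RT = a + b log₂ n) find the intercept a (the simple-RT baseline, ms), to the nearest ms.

b = (RT₂ − RT₁)/(log₂ n₂ − log₂ n₁) = (700 − 510)/(4 − 2) = 95 ms/bit.
a = RT₁ − b·log₂ n₁ = 510 − 95 × 2 = 320.000 ms.

320 ms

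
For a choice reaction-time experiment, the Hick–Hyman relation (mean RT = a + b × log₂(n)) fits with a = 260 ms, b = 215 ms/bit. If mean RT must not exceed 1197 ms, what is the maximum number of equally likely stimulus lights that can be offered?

20

Set 260 + 215·log₂ n ≤ 1197 → log₂ n ≤ (1197 − 260)/215 = 4.3581.
So n ≤ 2^4.3581 = 20.508; the largest integer n is 20.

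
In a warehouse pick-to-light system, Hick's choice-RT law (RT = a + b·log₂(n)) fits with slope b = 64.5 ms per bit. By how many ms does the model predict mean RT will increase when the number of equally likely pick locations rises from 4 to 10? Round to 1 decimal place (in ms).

85.3 ms

The intercept a cancels: ΔRT = b·(log₂ n₂ − log₂ n₁) = b·log₂(n₂/n₁).
log₂(10) − log₂(4) = 3.3219 − 2 = 1.3219.
ΔRT = 64.5 × 1.3219 = 85.264 ms.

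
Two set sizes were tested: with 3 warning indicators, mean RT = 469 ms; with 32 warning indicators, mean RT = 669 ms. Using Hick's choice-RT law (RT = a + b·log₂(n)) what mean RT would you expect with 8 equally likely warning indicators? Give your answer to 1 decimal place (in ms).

With log₂ n on the abscissa the relation is linear; from the two conditions:
  b = (669 − 469) / (log₂ 32 − log₂ 3) = 200 / (5 − 1.5850) = 58.565 ms/bit
  a = 469 − 58.565 × 1.5850 = 376.177 ms
Then RT(8) = 376.177 + 58.565 × log₂ 8 = 376.177 + 58.565 × 3 ≈ 551.871 ms.

551.9 ms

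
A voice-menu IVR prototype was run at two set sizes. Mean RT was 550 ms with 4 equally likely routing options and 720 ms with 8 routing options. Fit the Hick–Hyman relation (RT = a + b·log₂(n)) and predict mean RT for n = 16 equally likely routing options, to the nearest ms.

Fit slope and intercept:
  b = (720 − 550) / (log₂ 8 − log₂ 4) = 170 / (3 − 2) = 170 ms/bit
  a = 550 − 170 × 2 = 210 ms
Then RT(16) = 210 + 170 × log₂ 16 = 210 + 170 × 4 ≈ 890.000 ms.

890 ms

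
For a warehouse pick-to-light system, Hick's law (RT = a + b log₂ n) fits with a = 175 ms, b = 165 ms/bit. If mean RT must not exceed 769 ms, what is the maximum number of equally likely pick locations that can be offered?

12

Information budget: (769 − 175)/165 = 3.6000 bits, so n ≤ 2^3.6000 = 12.126 → at most 12.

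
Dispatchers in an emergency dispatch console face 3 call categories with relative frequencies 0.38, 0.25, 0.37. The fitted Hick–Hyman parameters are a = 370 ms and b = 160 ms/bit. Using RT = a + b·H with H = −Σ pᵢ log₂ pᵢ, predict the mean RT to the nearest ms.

620 ms

H = 0.38·log₂(1/0.38) + 0.25·log₂(1/0.25) + 0.37·log₂(1/0.37) = 1.5612 bits.
RT = 370 + 160 × 1.5612 = 619.79 ms.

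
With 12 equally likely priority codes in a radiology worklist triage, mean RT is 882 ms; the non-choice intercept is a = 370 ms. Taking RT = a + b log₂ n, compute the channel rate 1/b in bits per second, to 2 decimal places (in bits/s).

7.00 bits/s

Choice component = 882 − 370 = 512 ms over log₂(12) = 3.5850 bits.
b = 512 / 3.5850 = 142.819 ms/bit, so 1/b = 7.002 bits/s.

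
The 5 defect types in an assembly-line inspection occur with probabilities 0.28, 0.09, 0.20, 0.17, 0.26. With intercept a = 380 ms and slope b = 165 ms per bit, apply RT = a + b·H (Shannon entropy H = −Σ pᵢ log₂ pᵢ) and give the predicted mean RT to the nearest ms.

748 ms

Entropy contributions −pᵢ log₂ pᵢ: 0.5142, 0.3127, 0.4644, 0.4346, 0.5053; sum H = 2.2311 bits.
RT = a + bH = 380 + 165·2.2311 = 748.14 ms.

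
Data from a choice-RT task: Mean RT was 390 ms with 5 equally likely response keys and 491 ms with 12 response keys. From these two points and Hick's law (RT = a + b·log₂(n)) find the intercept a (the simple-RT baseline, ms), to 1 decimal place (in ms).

The slope on a log₂ axis is (491 − 390) / (3.5850 − 2.3219) = 79.966 ms/bit.
Intercept: a = 390 − 79.966·log₂(5) = 204.324 ms.

204.3 ms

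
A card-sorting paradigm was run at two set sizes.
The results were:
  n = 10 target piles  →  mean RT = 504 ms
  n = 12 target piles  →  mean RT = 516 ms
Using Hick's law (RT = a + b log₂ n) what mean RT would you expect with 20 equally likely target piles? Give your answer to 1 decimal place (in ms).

Fit slope and intercept:
  b = (516 − 504) / (log₂ 12 − log₂ 10) = 12 / (3.5850 − 3.3219) = 45.621 ms/bit
  a = 504 − 45.621 × 3.3219 = 352.449 ms
Then RT(20) = 352.449 + 45.621 × log₂ 20 = 352.449 + 45.621 × 4.3219 ≈ 549.621 ms.

549.6 ms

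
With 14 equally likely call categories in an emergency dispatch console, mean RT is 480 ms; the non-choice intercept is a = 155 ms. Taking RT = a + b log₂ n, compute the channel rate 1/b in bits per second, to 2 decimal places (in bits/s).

11.71 bits/s

Choice component = 480 − 155 = 325 ms over log₂(14) = 3.8074 bits.
b = 325 / 3.8074 = 85.361 ms/bit, so 1/b = 11.715 bits/s.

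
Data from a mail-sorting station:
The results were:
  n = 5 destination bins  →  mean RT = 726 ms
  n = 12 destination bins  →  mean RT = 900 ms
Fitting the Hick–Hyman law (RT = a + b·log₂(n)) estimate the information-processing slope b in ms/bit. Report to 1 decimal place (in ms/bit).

137.8 ms/bit

The slope on a log₂ axis is (900 − 726) / (3.5850 − 2.3219) = 137.763 ms/bit.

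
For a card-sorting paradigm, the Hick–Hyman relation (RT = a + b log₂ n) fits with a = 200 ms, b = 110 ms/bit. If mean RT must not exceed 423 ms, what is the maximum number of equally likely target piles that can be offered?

Information budget: (423 − 200)/110 = 2.0273 bits, so n ≤ 2^2.0273 = 4.076 → at most 4.

4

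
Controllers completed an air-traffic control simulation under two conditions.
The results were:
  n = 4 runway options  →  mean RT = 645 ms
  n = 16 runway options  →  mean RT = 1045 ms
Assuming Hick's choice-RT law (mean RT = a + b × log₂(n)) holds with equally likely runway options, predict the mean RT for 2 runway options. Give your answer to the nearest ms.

Fit slope and intercept:
  b = (1045 − 645) / (log₂ 16 − log₂ 4) = 400 / (4 − 2) = 200 ms/bit
  a = 645 − 200 × 2 = 245 ms
Then RT(2) = 245 + 200 × log₂ 2 = 245 + 200 × 1 ≈ 445.000 ms.

445 ms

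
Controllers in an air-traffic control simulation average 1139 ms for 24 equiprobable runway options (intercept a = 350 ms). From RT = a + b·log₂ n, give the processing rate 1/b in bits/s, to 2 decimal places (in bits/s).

5.81 bits/s

b = (1139 − 350)/log₂ 24 = 789/4.5850 = 172.084 ms per bit = 0.17208 s/bit; the reciprocal is 5.811 bits/s.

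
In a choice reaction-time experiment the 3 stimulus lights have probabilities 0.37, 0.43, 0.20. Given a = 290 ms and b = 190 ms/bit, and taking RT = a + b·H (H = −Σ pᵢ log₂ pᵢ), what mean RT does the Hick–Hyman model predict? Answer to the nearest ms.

579 ms

Entropy contributions −pᵢ log₂ pᵢ: 0.5307, 0.5236, 0.4644; sum H = 1.5187 bits.
RT = a + bH = 290 + 190·1.5187 = 578.55 ms.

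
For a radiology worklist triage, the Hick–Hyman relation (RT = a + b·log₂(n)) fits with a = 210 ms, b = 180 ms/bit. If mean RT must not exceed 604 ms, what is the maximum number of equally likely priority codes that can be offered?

Set 210 + 180·log₂ n ≤ 604 → log₂ n ≤ (604 − 210)/180 = 2.1889.
So n ≤ 2^2.1889 = 4.560; the largest integer n is 4.

4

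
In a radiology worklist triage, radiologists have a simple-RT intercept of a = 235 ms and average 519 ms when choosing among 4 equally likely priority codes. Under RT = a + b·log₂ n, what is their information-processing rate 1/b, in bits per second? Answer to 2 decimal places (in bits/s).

Choice component = 519 − 235 = 284 ms over log₂(4) = 2 bits.
b = 284 / 2 = 142.000 ms/bit, so 1/b = 7.042 bits/s.

7.04 bits/s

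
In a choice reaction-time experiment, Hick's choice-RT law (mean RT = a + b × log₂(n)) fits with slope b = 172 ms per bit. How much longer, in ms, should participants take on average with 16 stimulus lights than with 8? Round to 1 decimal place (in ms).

Only the slope matters, since a is common to both: ΔRT = b·log₂(n₂/n₁).
log₂(16) − log₂(8) = log₂(16/8) = log₂(2) = 1.
ΔRT = 172 × 1.0000 = 172.000 ms.

172.0 ms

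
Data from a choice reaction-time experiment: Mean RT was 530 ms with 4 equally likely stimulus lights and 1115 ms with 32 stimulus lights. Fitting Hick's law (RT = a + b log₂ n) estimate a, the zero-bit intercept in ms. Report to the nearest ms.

The slope on a log₂ axis is (1115 − 530) / (5 − 2) = 195 ms/bit.
a = RT₁ − b·log₂ n₁ = 530 − 195 × 2 = 140.000 ms.

140 ms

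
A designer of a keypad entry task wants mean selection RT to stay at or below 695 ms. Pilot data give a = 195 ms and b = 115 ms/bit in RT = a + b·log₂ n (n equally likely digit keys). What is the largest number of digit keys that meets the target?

20

115·log₂ n ≤ 695 − 195 = 500, giving log₂ n ≤ 4.3478 and n ≤ 20.362. The largest whole number is 20.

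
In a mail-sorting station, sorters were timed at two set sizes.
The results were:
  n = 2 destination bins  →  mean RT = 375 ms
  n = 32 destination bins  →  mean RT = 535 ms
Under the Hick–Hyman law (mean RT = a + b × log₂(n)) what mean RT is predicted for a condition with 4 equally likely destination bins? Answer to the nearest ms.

Fit slope and intercept:
  b = (535 − 375) / (log₂ 32 − log₂ 2) = 160 / (5 − 1) = 40 ms/bit
  a = 375 − 40 × 1 = 335 ms
Then RT(4) = 335 + 40 × log₂ 4 = 335 + 40 × 2 ≈ 415.000 ms.

415 ms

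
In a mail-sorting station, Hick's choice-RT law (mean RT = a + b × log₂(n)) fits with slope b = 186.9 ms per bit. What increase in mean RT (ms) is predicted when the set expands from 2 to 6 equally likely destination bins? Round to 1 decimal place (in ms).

ΔRT = (a + b log₂ n₂) − (a + b log₂ n₁) = b·(log₂ n₂ − log₂ n₁).
log₂(6) − log₂(2) = 2.5850 − 1 = 1.5850.
ΔRT = 186.9 × 1.5850 = 296.229 ms.

296.2 ms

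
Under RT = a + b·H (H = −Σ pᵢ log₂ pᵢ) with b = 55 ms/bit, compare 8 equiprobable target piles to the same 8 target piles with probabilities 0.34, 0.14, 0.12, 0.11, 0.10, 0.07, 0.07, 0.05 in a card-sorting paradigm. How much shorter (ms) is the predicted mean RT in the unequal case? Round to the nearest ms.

Equiprobable entropy H₀ = log₂ 8 = 3.0000 bits.
Skewed entropy H = −Σ pᵢ log₂ pᵢ = 2.7290 bits.
ΔRT = b·(H₀ − H) = 55 × 0.2710 = 14.90 ms.

15 ms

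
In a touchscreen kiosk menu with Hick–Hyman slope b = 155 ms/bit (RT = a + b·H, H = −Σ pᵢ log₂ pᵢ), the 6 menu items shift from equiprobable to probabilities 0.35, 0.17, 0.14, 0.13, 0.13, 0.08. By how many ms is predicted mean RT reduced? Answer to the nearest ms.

26 ms

The RT saving is b·ΔH. Equiprobable H₀ = log₂(6) = 2.5850 bits; with the given probabilities H = 2.4186 bits.
b·(H₀ − H) = 155 × (2.5850 − 2.4186) = 25.79 ms.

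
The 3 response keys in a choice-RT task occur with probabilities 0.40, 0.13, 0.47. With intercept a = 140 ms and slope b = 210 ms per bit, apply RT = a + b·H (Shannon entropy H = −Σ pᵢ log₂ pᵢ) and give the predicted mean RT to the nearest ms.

439 ms

H = 0.40·log₂(1/0.40) + 0.13·log₂(1/0.13) + 0.47·log₂(1/0.47) = 1.4234 bits.
RT = 140 + 210 × 1.4234 = 438.91 ms.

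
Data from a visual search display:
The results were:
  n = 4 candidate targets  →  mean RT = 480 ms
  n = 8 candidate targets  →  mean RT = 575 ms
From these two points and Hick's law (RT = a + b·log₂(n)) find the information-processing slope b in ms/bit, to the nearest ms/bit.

b = (RT₂ − RT₁)/(log₂ n₂ − log₂ n₁) = (575 − 480)/(3 − 2) = 95 ms/bit.

95 ms/bit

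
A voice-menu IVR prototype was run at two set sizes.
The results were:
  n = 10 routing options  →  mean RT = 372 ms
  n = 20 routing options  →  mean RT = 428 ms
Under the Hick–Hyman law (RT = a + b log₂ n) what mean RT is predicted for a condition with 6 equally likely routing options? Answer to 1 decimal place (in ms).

RT is linear in log₂ n, so two points fix the line:
  b = (428 − 372) / (log₂ 20 − log₂ 10) = 56 / (4.3219 − 3.3219) = 56.000 ms/bit
  a = 372 − 56.000 × 3.3219 = 185.972 ms
Then RT(6) = 185.972 + 56.000 × log₂ 6 = 185.972 + 56.000 × 2.5850 ≈ 330.730 ms.

330.7 ms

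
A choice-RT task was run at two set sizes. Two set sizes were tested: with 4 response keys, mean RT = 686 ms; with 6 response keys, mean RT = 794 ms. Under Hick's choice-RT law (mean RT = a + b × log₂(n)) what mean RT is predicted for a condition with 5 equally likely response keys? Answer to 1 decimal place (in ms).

745.4 ms

Solve the two-equation system in a and b:
  b = (794 − 686) / (log₂ 6 − log₂ 4) = 108 / (2.5850 − 2) = 184.627 ms/bit
  a = 686 − 184.627 × 2 = 316.746 ms
Then RT(5) = 316.746 + 184.627 × log₂ 5 = 316.746 + 184.627 × 2.3219 ≈ 745.437 ms.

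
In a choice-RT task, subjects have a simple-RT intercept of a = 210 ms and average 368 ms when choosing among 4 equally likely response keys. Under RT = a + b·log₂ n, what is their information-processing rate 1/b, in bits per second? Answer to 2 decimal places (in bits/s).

12.66 bits/s

Choice component = 368 − 210 = 158 ms over log₂(4) = 2 bits.
b = 158 / 2 = 79.000 ms/bit, so 1/b = 12.658 bits/s.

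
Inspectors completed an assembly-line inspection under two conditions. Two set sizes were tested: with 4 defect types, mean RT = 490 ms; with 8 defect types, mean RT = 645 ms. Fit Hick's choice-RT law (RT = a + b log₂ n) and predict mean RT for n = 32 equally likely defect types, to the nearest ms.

955 ms

Solve the two-equation system in a and b:
  b = (645 − 490) / (log₂ 8 − log₂ 4) = 155 / (3 − 2) = 155 ms/bit
  a = 490 − 155 × 2 = 180 ms
Then RT(32) = 180 + 155 × log₂ 32 = 180 + 155 × 5 ≈ 955.000 ms.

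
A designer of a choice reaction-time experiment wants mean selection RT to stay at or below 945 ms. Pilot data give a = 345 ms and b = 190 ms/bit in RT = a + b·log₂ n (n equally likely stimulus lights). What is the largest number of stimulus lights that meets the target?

8

190·log₂ n ≤ 945 − 345 = 600, giving log₂ n ≤ 3.1579 and n ≤ 8.925. The largest whole number is 8.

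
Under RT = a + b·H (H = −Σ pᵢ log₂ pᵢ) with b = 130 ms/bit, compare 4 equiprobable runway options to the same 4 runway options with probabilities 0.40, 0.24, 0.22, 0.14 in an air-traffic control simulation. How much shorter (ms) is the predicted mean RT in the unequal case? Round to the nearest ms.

13 ms

Equiprobable entropy H₀ = log₂ 4 = 2.0000 bits.
Skewed entropy H = −Σ pᵢ log₂ pᵢ = 1.9006 bits.
ΔRT = b·(H₀ − H) = 130 × 0.0994 = 12.92 ms.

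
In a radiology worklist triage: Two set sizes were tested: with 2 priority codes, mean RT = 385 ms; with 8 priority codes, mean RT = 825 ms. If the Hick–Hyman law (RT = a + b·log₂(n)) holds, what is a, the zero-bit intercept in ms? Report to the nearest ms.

165 ms

b = (RT₂ − RT₁)/(log₂ n₂ − log₂ n₁) = (825 − 385)/(3 − 1) = 220 ms/bit.
a = RT₁ − b·log₂ n₁ = 385 − 220 × 1 = 165.000 ms.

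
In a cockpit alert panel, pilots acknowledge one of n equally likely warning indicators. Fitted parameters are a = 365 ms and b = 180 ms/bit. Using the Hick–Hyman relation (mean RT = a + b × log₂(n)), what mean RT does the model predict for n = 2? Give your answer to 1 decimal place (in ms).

log₂(2) = 1 bits, so RT = 365 + 180 × 1 ≈ 545.000 ms.

545.0 ms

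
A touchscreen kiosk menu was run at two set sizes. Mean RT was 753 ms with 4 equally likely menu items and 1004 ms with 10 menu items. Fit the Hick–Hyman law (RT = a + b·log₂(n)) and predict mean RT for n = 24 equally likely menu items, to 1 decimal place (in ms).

1243.8 ms

RT is linear in log₂ n, so two points fix the line:
  b = (1004 − 753) / (log₂ 10 − log₂ 4) = 251 / (3.3219 − 2) = 189.874 ms/bit
  a = 753 − 189.874 × 2 = 373.252 ms
Then RT(24) = 373.252 + 189.874 × log₂ 24 = 373.252 + 189.874 × 4.5850 ≈ 1243.818 ms.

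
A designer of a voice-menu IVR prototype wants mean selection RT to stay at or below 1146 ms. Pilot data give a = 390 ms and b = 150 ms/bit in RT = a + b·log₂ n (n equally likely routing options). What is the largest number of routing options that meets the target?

Information budget: (1146 − 390)/150 = 5.0400 bits, so n ≤ 2^5.0400 = 32.900 → at most 32.

32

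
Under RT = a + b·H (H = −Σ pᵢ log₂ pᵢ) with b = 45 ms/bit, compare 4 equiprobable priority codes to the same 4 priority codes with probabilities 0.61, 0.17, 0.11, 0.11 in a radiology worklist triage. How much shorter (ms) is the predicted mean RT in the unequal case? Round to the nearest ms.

Equiprobable entropy H₀ = log₂ 4 = 2.0000 bits.
Skewed entropy H = −Σ pᵢ log₂ pᵢ = 1.5702 bits.
ΔRT = b·(H₀ − H) = 45 × 0.4298 = 19.34 ms.

19 ms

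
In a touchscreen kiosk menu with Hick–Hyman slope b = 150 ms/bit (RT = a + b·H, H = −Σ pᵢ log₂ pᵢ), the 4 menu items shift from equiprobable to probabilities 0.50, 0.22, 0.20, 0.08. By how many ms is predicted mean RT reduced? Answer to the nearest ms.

40 ms

The RT saving is b·ΔH. Equiprobable H₀ = log₂(4) = 2.0000 bits; with the given probabilities H = 1.7365 bits.
b·(H₀ − H) = 150 × (2.0000 − 1.7365) = 39.53 ms.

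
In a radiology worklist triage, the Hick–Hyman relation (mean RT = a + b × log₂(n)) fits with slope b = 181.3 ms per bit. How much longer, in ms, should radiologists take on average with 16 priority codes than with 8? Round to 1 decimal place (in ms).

ΔRT = (a + b log₂ n₂) − (a + b log₂ n₁) = b·(log₂ n₂ − log₂ n₁).
log₂(16) − log₂(8) = log₂(16/8) = log₂(2) = 1.
ΔRT = 181.3 × 1.0000 = 181.300 ms.

181.3 ms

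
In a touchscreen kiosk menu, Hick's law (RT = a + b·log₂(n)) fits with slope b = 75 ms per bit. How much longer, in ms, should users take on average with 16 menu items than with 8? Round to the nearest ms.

Only the slope matters, since a is common to both: ΔRT = b·log₂(n₂/n₁).
log₂(16) − log₂(8) = log₂(16/8) = log₂(2) = 1.
ΔRT = 75 × 1.0000 = 75.000 ms.

75 ms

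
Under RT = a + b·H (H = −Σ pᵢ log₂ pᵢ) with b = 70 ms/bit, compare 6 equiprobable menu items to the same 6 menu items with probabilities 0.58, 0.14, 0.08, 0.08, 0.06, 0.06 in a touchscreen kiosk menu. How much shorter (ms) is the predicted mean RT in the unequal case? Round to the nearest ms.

The RT saving is b·ΔH. Equiprobable H₀ = log₂(6) = 2.5850 bits; with the given probabilities H = 1.9230 bits.
b·(H₀ − H) = 70 × (2.5850 − 1.9230) = 46.34 ms.

46 ms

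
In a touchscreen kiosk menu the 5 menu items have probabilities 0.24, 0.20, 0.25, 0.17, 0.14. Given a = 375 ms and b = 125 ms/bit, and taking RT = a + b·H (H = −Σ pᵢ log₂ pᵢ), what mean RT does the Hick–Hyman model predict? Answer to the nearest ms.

661 ms

H = 0.24·log₂(1/0.24) + 0.20·log₂(1/0.20) + 0.25·log₂(1/0.25) + 0.17·log₂(1/0.17) + 0.14·log₂(1/0.14) = 2.2902 bits.
RT = 375 + 125 × 2.2902 = 661.28 ms.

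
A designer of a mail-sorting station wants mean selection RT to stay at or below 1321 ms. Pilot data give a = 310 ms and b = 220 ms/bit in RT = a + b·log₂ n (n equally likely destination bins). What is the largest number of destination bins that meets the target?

Information budget: (1321 − 310)/220 = 4.5955 bits, so n ≤ 2^4.5955 = 24.175 → at most 24.

24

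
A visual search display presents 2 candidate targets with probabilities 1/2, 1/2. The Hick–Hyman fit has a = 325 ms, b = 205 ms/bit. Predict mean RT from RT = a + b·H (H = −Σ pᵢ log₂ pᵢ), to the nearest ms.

530 ms

H = −Σ pᵢ log₂ pᵢ = 0.5·1 + 0.5·1 = 1.000 bits.
RT = 325 + 205 × 1.000 = 530.00 ms.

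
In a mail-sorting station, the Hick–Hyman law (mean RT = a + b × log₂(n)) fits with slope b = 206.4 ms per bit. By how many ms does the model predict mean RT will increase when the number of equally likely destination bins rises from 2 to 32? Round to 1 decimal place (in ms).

Only the slope matters, since a is common to both: ΔRT = b·log₂(n₂/n₁).
log₂(32) − log₂(2) = log₂(32/2) = log₂(16) = 4.
ΔRT = 206.4 × 4.0000 = 825.600 ms.

825.6 ms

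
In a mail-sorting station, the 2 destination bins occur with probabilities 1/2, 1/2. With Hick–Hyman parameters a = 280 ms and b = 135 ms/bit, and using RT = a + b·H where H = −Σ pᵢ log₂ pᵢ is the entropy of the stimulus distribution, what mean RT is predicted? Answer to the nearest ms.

H = −Σ pᵢ log₂ pᵢ = 0.5·1 + 0.5·1 = 1.000 bits.
RT = 280 + 135 × 1.000 = 415.00 ms.

415 ms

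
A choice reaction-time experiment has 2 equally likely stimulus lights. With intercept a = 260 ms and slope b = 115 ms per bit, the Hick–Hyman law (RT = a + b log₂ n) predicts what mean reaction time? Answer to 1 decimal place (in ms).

375.0 ms

log₂(2) = 1 bits, so RT = 260 + 115 × 1 ≈ 375.000 ms.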